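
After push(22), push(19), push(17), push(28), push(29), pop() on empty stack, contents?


push(22) -> [22]
push(19) -> [22, 19]
push(17) -> [22, 19, 17]
push(28) -> [22, 19, 17, 28]
push(29) -> [22, 19, 17, 28, 29]
pop() returns 29 -> [22, 19, 17, 28]
Final stack (bottom to top): [22, 19, 17, 28]


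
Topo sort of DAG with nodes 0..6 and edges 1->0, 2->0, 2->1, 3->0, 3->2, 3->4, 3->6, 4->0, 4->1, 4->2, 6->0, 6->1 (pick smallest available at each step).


Kahn's algorithm, process smallest node first
Order: [3, 4, 2, 5, 6, 1, 0]


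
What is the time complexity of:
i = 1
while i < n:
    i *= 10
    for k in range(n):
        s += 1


Per nesting level: O(log n) * O(n) = O(n log n)
Complexity: O(n log n)


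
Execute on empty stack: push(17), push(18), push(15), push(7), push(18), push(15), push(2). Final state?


push(17) -> [17]
push(18) -> [17, 18]
push(15) -> [17, 18, 15]
push(7) -> [17, 18, 15, 7]
push(18) -> [17, 18, 15, 7, 18]
push(15) -> [17, 18, 15, 7, 18, 15]
push(2) -> [17, 18, 15, 7, 18, 15, 2]
Final stack (bottom to top): [17, 18, 15, 7, 18, 15, 2]


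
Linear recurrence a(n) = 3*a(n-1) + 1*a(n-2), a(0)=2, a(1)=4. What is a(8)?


Build bottom-up:
...a(6)=1658, a(7)=5476, a(8)=3*5476+1*1658=18086


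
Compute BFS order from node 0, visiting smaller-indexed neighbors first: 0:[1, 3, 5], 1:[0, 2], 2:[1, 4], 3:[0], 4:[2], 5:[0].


BFS queue: start with [0]
Visit order: [0, 1, 3, 5, 2, 4]


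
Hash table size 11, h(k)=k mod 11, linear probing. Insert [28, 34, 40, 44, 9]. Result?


Insertions: 28->slot 6; 34->slot 1; 40->slot 7; 44->slot 0; 9->slot 9
Table: [44, 34, None, None, None, None, 28, 40, None, 9, None]


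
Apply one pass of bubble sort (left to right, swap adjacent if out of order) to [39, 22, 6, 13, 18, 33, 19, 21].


After one pass: [22, 6, 13, 18, 33, 19, 21, 39]


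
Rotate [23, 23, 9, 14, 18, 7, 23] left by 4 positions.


Left rotate by 4: [18, 7, 23, 23, 23, 9, 14]


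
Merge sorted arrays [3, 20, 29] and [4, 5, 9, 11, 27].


Compare heads, take smaller each step.
Merged: [3, 4, 5, 9, 11, 20, 27, 29]


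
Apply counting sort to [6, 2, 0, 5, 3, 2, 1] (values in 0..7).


Count array: [1, 1, 2, 1, 0, 1, 1, 0]
Reconstruct: [0, 1, 2, 2, 3, 5, 6]


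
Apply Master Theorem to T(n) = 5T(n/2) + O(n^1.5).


a=5, b=2, c=1.5. log_2(5)=2.322 > c=1.5. Case 1: O(n^log_b(a)) = O(n^2.322)
Complexity: O(n^2.322)


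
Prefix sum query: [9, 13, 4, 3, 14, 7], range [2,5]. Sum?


Prefix sums: [0, 9, 22, 26, 29, 43, 50]
Sum[2..5] = prefix[6] - prefix[2] = 50 - 22 = 28


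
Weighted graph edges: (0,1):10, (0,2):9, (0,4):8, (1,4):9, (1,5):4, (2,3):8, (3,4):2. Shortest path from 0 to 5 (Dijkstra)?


Dijkstra from 0:
Distances: {0: 0, 1: 10, 2: 9, 3: 10, 4: 8, 5: 14}
Shortest distance to 5 = 14, path = [0, 1, 5]


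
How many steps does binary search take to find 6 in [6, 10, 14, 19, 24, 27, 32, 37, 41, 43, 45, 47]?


Search for 6:
[0,11] mid=5 arr[5]=27
[0,4] mid=2 arr[2]=14
[0,1] mid=0 arr[0]=6
Total: 3 comparisons


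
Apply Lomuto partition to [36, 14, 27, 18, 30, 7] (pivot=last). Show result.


Elements <= 7 go left of pivot.
Result: [7, 14, 27, 18, 30, 36], pivot at index 0


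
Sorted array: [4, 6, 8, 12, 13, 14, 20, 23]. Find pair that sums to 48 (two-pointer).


Two pointers: lo=0, hi=7
No pair sums to 48


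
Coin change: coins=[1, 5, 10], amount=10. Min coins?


dp[0]=0; dp[i]=1+min(dp[i-c] for c in coins)
...dp[5]=1, dp[6]=2, dp[7]=3, dp[8]=4, dp[9]=5, dp[10]=1
Minimum coins for 10 = 1


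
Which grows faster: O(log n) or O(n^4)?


logarithmic grows slower than quartic
O(log n) is asymptotically smaller; O(n^4) grows faster


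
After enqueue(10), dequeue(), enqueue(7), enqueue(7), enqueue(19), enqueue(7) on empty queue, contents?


enqueue(10) -> [10]
dequeue() returns 10 -> []
enqueue(7) -> [7]
enqueue(7) -> [7, 7]
enqueue(19) -> [7, 7, 19]
enqueue(7) -> [7, 7, 19, 7]
Final queue (front to back): [7, 7, 19, 7]


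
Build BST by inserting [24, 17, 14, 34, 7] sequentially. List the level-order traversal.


Root = 24; build tree by BST insertion.
Level-Order traversal: [24, 17, 34, 14, 7]


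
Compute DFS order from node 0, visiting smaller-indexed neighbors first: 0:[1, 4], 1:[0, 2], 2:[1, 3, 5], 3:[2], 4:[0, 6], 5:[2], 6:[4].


DFS stack-based: start with [0]
Visit order: [0, 1, 2, 3, 5, 4, 6]


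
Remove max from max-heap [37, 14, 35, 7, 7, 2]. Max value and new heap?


Max = 37
Replace root with last, heapify down
Resulting heap: [35, 14, 2, 7, 7]


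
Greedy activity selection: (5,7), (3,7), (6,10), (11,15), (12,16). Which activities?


Greedy: pick earliest-ending, then skip overlaps.
Selected (2 activities): [(5, 7), (11, 15)]


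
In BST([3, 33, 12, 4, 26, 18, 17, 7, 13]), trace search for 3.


BST root = 3
Search for 3: compare at each node
Path: [3]


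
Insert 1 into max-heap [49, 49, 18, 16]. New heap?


Append 1: [49, 49, 18, 16, 1]
Bubble up: no swaps needed
Result: [49, 49, 18, 16, 1]


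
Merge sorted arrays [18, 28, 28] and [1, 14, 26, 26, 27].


Compare heads, take smaller each step.
Merged: [1, 14, 18, 26, 26, 27, 28, 28]


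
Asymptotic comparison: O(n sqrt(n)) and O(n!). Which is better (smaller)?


n^1.5 grows slower than factorial
O(n sqrt(n)) is asymptotically smaller; O(n!) grows faster


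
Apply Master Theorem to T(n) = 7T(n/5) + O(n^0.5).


a=7, b=5, c=0.5. log_5(7)=1.209 > c=0.5. Case 1: O(n^log_b(a)) = O(n^1.209)
Complexity: O(n^1.209)


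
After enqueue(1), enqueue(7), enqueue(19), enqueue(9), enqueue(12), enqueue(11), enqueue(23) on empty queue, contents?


enqueue(1) -> [1]
enqueue(7) -> [1, 7]
enqueue(19) -> [1, 7, 19]
enqueue(9) -> [1, 7, 19, 9]
enqueue(12) -> [1, 7, 19, 9, 12]
enqueue(11) -> [1, 7, 19, 9, 12, 11]
enqueue(23) -> [1, 7, 19, 9, 12, 11, 23]
Final queue (front to back): [1, 7, 19, 9, 12, 11, 23]


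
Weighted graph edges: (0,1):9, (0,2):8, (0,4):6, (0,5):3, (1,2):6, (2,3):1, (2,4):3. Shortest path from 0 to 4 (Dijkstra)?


Dijkstra from 0:
Distances: {0: 0, 1: 9, 2: 8, 3: 9, 4: 6, 5: 3}
Shortest distance to 4 = 6, path = [0, 4]


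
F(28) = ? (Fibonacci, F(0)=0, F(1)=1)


F(n)=F(n-1)+F(n-2)
...F(26)=121393, F(27)=196418, F(28)=317811


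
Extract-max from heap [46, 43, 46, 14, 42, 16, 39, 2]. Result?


Max = 46
Replace root with last, heapify down
Resulting heap: [46, 43, 39, 14, 42, 16, 2]


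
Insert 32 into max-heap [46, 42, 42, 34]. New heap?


Append 32: [46, 42, 42, 34, 32]
Bubble up: no swaps needed
Result: [46, 42, 42, 34, 32]


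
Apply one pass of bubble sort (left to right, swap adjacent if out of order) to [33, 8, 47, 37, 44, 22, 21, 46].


After one pass: [8, 33, 37, 44, 22, 21, 46, 47]


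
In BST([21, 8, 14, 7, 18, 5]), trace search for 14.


BST root = 21
Search for 14: compare at each node
Path: [21, 8, 14]


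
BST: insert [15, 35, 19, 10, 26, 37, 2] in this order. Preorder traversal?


Root = 15; build tree by BST insertion.
Preorder traversal: [15, 10, 2, 35, 19, 26, 37]


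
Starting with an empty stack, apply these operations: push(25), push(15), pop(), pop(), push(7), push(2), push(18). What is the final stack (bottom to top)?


push(25) -> [25]
push(15) -> [25, 15]
pop() returns 15 -> [25]
pop() returns 25 -> []
push(7) -> [7]
push(2) -> [7, 2]
push(18) -> [7, 2, 18]
Final stack (bottom to top): [7, 2, 18]


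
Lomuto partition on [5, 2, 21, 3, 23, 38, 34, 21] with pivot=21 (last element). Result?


Elements <= 21 go left of pivot.
Result: [5, 2, 21, 3, 21, 38, 34, 23], pivot at index 4


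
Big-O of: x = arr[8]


Analysis: constant-time operation, no loop
Complexity: O(1)


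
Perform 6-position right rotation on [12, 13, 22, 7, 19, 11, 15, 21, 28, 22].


Right rotate by 6: [19, 11, 15, 21, 28, 22, 12, 13, 22, 7]


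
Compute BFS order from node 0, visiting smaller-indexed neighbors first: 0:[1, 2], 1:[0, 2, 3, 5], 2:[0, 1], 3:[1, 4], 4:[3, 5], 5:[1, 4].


BFS queue: start with [0]
Visit order: [0, 1, 2, 3, 5, 4]


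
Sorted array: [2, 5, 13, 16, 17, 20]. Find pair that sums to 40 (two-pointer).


Two pointers: lo=0, hi=5
No pair sums to 40


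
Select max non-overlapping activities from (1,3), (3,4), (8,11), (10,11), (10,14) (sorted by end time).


Greedy: pick earliest-ending, then skip overlaps.
Selected (3 activities): [(1, 3), (3, 4), (8, 11)]


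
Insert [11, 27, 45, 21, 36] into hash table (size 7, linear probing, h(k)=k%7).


Insertions: 11->slot 4; 27->slot 6; 45->slot 3; 21->slot 0; 36->slot 1
Table: [21, 36, None, 45, 11, None, 27]


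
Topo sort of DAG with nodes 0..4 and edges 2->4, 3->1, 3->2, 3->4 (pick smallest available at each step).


Kahn's algorithm, process smallest node first
Order: [0, 3, 1, 2, 4]


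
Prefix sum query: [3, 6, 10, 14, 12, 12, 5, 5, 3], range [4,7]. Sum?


Prefix sums: [0, 3, 9, 19, 33, 45, 57, 62, 67, 70]
Sum[4..7] = prefix[8] - prefix[4] = 67 - 33 = 34


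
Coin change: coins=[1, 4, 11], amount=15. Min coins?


dp[0]=0; dp[i]=1+min(dp[i-c] for c in coins)
...dp[10]=4, dp[11]=1, dp[12]=2, dp[13]=3, dp[14]=4, dp[15]=2
Minimum coins for 15 = 2


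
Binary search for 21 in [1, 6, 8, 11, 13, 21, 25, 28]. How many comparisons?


Search for 21:
[0,7] mid=3 arr[3]=11
[4,7] mid=5 arr[5]=21
Total: 2 comparisons


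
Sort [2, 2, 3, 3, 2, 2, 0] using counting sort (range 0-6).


Count array: [1, 0, 4, 2, 0, 0, 0]
Reconstruct: [0, 2, 2, 2, 2, 3, 3]


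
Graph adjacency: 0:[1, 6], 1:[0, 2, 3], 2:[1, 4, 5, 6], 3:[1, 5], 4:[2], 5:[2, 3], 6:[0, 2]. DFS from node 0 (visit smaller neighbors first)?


DFS stack-based: start with [0]
Visit order: [0, 1, 2, 4, 5, 3, 6]


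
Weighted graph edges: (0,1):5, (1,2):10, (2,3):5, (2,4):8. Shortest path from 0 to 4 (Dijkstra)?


Dijkstra from 0:
Distances: {0: 0, 1: 5, 2: 15, 3: 20, 4: 23}
Shortest distance to 4 = 23, path = [0, 1, 2, 4]


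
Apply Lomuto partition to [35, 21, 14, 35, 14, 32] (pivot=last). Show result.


Elements <= 32 go left of pivot.
Result: [21, 14, 14, 32, 35, 35], pivot at index 3


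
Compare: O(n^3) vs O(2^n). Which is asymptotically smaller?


cubic grows slower than exponential
O(n^3) is asymptotically smaller; O(2^n) grows faster


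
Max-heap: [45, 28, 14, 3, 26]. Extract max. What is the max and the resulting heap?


Max = 45
Replace root with last, heapify down
Resulting heap: [28, 26, 14, 3]


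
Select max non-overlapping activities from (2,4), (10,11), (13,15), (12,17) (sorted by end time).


Greedy: pick earliest-ending, then skip overlaps.
Selected (3 activities): [(2, 4), (10, 11), (13, 15)]


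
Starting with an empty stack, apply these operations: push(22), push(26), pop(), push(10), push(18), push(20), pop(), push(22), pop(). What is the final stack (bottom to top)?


push(22) -> [22]
push(26) -> [22, 26]
pop() returns 26 -> [22]
push(10) -> [22, 10]
push(18) -> [22, 10, 18]
push(20) -> [22, 10, 18, 20]
pop() returns 20 -> [22, 10, 18]
push(22) -> [22, 10, 18, 22]
pop() returns 22 -> [22, 10, 18]
Final stack (bottom to top): [22, 10, 18]


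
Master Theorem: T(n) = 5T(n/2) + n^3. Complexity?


a=5, b=2, c=3. log_2(5)=2.322 < c=3. Case 3: O(n^c) = O(n^3)
Complexity: O(n^3)


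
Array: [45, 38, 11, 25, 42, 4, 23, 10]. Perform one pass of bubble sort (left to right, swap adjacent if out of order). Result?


After one pass: [38, 11, 25, 42, 4, 23, 10, 45]


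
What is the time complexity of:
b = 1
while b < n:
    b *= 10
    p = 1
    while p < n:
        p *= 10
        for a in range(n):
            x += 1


Per nesting level: O(log n) * O(log n) * O(n) = O(n (log n)^2)
Complexity: O(n (log n)^2)


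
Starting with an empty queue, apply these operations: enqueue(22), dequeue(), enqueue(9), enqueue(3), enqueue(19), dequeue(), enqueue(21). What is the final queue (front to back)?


enqueue(22) -> [22]
dequeue() returns 22 -> []
enqueue(9) -> [9]
enqueue(3) -> [9, 3]
enqueue(19) -> [9, 3, 19]
dequeue() returns 9 -> [3, 19]
enqueue(21) -> [3, 19, 21]
Final queue (front to back): [3, 19, 21]


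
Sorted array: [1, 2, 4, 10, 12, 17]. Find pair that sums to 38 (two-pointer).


Two pointers: lo=0, hi=5
No pair sums to 38


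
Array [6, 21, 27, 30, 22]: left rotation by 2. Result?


Left rotate by 2: [27, 30, 22, 6, 21]


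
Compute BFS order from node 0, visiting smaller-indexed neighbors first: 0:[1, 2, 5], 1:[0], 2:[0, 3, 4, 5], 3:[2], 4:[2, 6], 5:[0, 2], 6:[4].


BFS queue: start with [0]
Visit order: [0, 1, 2, 5, 3, 4, 6]


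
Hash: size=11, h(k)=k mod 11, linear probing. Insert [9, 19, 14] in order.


Insertions: 9->slot 9; 19->slot 8; 14->slot 3
Table: [None, None, None, 14, None, None, None, None, 19, 9, None]


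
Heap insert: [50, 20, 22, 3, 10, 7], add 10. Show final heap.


Append 10: [50, 20, 22, 3, 10, 7, 10]
Bubble up: no swaps needed
Result: [50, 20, 22, 3, 10, 7, 10]


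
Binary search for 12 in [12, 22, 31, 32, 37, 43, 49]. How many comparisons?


Search for 12:
[0,6] mid=3 arr[3]=32
[0,2] mid=1 arr[1]=22
[0,0] mid=0 arr[0]=12
Total: 3 comparisons


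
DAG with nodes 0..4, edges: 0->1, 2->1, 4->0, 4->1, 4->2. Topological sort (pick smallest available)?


Kahn's algorithm, process smallest node first
Order: [3, 4, 0, 2, 1]


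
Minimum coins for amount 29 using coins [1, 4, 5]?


dp[0]=0; dp[i]=1+min(dp[i-c] for c in coins)
...dp[24]=5, dp[25]=5, dp[26]=6, dp[27]=6, dp[28]=6, dp[29]=6
Minimum coins for 29 = 6


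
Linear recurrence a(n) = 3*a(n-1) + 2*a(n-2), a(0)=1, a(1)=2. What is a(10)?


Build bottom-up:
...a(8)=16084, a(9)=57284, a(10)=3*57284+2*16084=204020


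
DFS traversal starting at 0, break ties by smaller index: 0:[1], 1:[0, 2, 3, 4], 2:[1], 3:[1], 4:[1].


DFS stack-based: start with [0]
Visit order: [0, 1, 2, 3, 4]


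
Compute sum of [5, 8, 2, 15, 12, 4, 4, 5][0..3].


Prefix sums: [0, 5, 13, 15, 30, 42, 46, 50, 55]
Sum[0..3] = prefix[4] - prefix[0] = 30 - 0 = 30


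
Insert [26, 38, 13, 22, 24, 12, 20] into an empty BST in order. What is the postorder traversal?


Root = 26; build tree by BST insertion.
Postorder traversal: [12, 20, 24, 22, 13, 38, 26]


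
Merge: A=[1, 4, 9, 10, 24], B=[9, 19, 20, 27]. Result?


Compare heads, take smaller each step.
Merged: [1, 4, 9, 9, 10, 19, 20, 24, 27]


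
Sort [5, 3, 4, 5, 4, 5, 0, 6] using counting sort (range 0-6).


Count array: [1, 0, 0, 1, 2, 3, 1]
Reconstruct: [0, 3, 4, 4, 5, 5, 5, 6]


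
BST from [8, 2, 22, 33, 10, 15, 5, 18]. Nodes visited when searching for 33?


BST root = 8
Search for 33: compare at each node
Path: [8, 22, 33]


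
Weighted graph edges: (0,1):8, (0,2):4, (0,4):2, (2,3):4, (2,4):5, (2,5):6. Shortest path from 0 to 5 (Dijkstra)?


Dijkstra from 0:
Distances: {0: 0, 1: 8, 2: 4, 3: 8, 4: 2, 5: 10}
Shortest distance to 5 = 10, path = [0, 2, 5]


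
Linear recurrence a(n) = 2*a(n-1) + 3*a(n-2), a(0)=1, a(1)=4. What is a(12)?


Build bottom-up:
...a(10)=73811, a(11)=221434, a(12)=2*221434+3*73811=664301


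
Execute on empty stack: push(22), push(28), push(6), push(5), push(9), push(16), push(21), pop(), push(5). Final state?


push(22) -> [22]
push(28) -> [22, 28]
push(6) -> [22, 28, 6]
push(5) -> [22, 28, 6, 5]
push(9) -> [22, 28, 6, 5, 9]
push(16) -> [22, 28, 6, 5, 9, 16]
push(21) -> [22, 28, 6, 5, 9, 16, 21]
pop() returns 21 -> [22, 28, 6, 5, 9, 16]
push(5) -> [22, 28, 6, 5, 9, 16, 5]
Final stack (bottom to top): [22, 28, 6, 5, 9, 16, 5]


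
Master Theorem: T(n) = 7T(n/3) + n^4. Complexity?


a=7, b=3, c=4. log_3(7)=1.771 < c=4. Case 3: O(n^c) = O(n^4)
Complexity: O(n^4)


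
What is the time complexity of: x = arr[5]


Analysis: constant-time operation, no loop
Complexity: O(1)


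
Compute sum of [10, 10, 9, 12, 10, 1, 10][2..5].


Prefix sums: [0, 10, 20, 29, 41, 51, 52, 62]
Sum[2..5] = prefix[6] - prefix[2] = 52 - 20 = 32


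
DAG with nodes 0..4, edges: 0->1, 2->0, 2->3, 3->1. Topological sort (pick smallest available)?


Kahn's algorithm, process smallest node first
Order: [2, 0, 3, 1, 4]


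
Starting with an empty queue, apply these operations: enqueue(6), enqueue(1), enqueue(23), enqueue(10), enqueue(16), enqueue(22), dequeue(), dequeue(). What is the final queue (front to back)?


enqueue(6) -> [6]
enqueue(1) -> [6, 1]
enqueue(23) -> [6, 1, 23]
enqueue(10) -> [6, 1, 23, 10]
enqueue(16) -> [6, 1, 23, 10, 16]
enqueue(22) -> [6, 1, 23, 10, 16, 22]
dequeue() returns 6 -> [1, 23, 10, 16, 22]
dequeue() returns 1 -> [23, 10, 16, 22]
Final queue (front to back): [23, 10, 16, 22]


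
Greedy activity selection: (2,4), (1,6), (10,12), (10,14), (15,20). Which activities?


Greedy: pick earliest-ending, then skip overlaps.
Selected (3 activities): [(2, 4), (10, 12), (15, 20)]


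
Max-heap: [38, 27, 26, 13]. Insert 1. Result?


Append 1: [38, 27, 26, 13, 1]
Bubble up: no swaps needed
Result: [38, 27, 26, 13, 1]


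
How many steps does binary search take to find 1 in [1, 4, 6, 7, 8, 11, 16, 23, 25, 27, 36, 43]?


Search for 1:
[0,11] mid=5 arr[5]=11
[0,4] mid=2 arr[2]=6
[0,1] mid=0 arr[0]=1
Total: 3 comparisons


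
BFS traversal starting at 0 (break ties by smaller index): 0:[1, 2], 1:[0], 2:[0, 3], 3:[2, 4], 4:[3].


BFS queue: start with [0]
Visit order: [0, 1, 2, 3, 4]


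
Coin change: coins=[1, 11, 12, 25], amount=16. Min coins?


dp[0]=0; dp[i]=1+min(dp[i-c] for c in coins)
...dp[11]=1, dp[12]=1, dp[13]=2, dp[14]=3, dp[15]=4, dp[16]=5
Minimum coins for 16 = 5


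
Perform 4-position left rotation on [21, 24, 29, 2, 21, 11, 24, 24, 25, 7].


Left rotate by 4: [21, 11, 24, 24, 25, 7, 21, 24, 29, 2]


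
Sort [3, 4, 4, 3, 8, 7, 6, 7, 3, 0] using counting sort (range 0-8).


Count array: [1, 0, 0, 3, 2, 0, 1, 2, 1]
Reconstruct: [0, 3, 3, 3, 4, 4, 6, 7, 7, 8]


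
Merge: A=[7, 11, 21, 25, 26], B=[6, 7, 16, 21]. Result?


Compare heads, take smaller each step.
Merged: [6, 7, 7, 11, 16, 21, 21, 25, 26]


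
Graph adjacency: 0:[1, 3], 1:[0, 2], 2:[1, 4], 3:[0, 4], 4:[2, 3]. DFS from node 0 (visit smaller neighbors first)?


DFS stack-based: start with [0]
Visit order: [0, 1, 2, 4, 3]


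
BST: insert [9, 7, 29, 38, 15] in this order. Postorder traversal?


Root = 9; build tree by BST insertion.
Postorder traversal: [7, 15, 38, 29, 9]


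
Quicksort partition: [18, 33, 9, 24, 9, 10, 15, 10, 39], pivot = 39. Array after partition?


Elements <= 39 go left of pivot.
Result: [18, 33, 9, 24, 9, 10, 15, 10, 39], pivot at index 8


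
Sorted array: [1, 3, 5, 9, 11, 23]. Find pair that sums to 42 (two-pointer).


Two pointers: lo=0, hi=5
No pair sums to 42


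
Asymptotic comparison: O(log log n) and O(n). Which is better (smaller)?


double-logarithmic grows slower than linear
O(log log n) is asymptotically smaller; O(n) grows faster


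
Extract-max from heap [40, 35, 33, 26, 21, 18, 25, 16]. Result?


Max = 40
Replace root with last, heapify down
Resulting heap: [35, 26, 33, 16, 21, 18, 25]


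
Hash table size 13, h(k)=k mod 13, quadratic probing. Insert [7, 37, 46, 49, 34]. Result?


Insertions: 7->slot 7; 37->slot 11; 46->slot 8; 49->slot 10; 34->slot 9
Table: [None, None, None, None, None, None, None, 7, 46, 34, 49, 37, None]


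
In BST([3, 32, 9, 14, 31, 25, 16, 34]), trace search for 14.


BST root = 3
Search for 14: compare at each node
Path: [3, 32, 9, 14]


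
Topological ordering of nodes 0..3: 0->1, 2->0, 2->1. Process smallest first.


Kahn's algorithm, process smallest node first
Order: [2, 0, 1, 3]


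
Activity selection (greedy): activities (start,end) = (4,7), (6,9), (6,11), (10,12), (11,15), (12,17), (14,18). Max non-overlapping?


Greedy: pick earliest-ending, then skip overlaps.
Selected (3 activities): [(4, 7), (10, 12), (12, 17)]


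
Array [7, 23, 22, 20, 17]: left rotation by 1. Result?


Left rotate by 1: [23, 22, 20, 17, 7]


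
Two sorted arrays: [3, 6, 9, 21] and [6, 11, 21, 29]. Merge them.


Compare heads, take smaller each step.
Merged: [3, 6, 6, 9, 11, 21, 21, 29]


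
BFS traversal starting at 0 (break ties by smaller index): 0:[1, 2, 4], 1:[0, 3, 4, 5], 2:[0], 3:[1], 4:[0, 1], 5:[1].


BFS queue: start with [0]
Visit order: [0, 1, 2, 4, 3, 5]


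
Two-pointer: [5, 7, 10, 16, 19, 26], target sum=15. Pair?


Two pointers: lo=0, hi=5
Found pair: (5, 10) summing to 15


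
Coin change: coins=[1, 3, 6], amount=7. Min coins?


dp[0]=0; dp[i]=1+min(dp[i-c] for c in coins)
...dp[2]=2, dp[3]=1, dp[4]=2, dp[5]=3, dp[6]=1, dp[7]=2
Minimum coins for 7 = 2


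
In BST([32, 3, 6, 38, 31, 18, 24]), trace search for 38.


BST root = 32
Search for 38: compare at each node
Path: [32, 38]


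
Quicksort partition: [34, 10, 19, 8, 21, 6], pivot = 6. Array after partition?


Elements <= 6 go left of pivot.
Result: [6, 10, 19, 8, 21, 34], pivot at index 0


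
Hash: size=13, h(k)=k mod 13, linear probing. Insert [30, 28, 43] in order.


Insertions: 30->slot 4; 28->slot 2; 43->slot 5
Table: [None, None, 28, None, 30, 43, None, None, None, None, None, None, None]


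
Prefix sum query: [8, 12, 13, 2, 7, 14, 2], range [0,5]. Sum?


Prefix sums: [0, 8, 20, 33, 35, 42, 56, 58]
Sum[0..5] = prefix[6] - prefix[0] = 56 - 0 = 56


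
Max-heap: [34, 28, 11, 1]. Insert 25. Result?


Append 25: [34, 28, 11, 1, 25]
Bubble up: no swaps needed
Result: [34, 28, 11, 1, 25]


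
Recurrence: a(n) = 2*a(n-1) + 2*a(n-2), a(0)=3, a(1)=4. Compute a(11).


Build bottom-up:
...a(9)=15168, a(10)=41440, a(11)=2*41440+2*15168=113216


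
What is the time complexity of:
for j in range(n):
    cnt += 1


Per nesting level: O(n) = O(n)
Complexity: O(n)


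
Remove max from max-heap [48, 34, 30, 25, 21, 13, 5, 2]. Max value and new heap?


Max = 48
Replace root with last, heapify down
Resulting heap: [34, 25, 30, 2, 21, 13, 5]


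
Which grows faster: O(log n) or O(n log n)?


logarithmic grows slower than linearithmic
O(log n) is asymptotically smaller; O(n log n) grows faster


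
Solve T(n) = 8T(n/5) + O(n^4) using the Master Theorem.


a=8, b=5, c=4. log_5(8)=1.292 < c=4. Case 3: O(n^c) = O(n^4)
Complexity: O(n^4)


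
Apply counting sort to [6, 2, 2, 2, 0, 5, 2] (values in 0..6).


Count array: [1, 0, 4, 0, 0, 1, 1]
Reconstruct: [0, 2, 2, 2, 2, 5, 6]


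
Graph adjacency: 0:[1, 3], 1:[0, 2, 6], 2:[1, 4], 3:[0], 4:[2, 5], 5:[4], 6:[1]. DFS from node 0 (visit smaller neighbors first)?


DFS stack-based: start with [0]
Visit order: [0, 1, 2, 4, 5, 6, 3]


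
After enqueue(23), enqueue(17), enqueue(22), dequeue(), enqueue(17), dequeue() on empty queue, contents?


enqueue(23) -> [23]
enqueue(17) -> [23, 17]
enqueue(22) -> [23, 17, 22]
dequeue() returns 23 -> [17, 22]
enqueue(17) -> [17, 22, 17]
dequeue() returns 17 -> [22, 17]
Final queue (front to back): [22, 17]


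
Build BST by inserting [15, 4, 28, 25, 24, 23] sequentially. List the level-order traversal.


Root = 15; build tree by BST insertion.
Level-Order traversal: [15, 4, 28, 25, 24, 23]


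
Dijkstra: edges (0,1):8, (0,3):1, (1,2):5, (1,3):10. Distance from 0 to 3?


Dijkstra from 0:
Distances: {0: 0, 1: 8, 2: 13, 3: 1}
Shortest distance to 3 = 1, path = [0, 3]


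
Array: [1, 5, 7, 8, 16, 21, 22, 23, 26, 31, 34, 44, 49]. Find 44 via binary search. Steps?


Search for 44:
[0,12] mid=6 arr[6]=22
[7,12] mid=9 arr[9]=31
[10,12] mid=11 arr[11]=44
Total: 3 comparisons


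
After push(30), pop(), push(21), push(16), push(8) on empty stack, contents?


push(30) -> [30]
pop() returns 30 -> []
push(21) -> [21]
push(16) -> [21, 16]
push(8) -> [21, 16, 8]
Final stack (bottom to top): [21, 16, 8]


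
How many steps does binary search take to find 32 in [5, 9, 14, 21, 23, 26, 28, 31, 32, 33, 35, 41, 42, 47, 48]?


Search for 32:
[0,14] mid=7 arr[7]=31
[8,14] mid=11 arr[11]=41
[8,10] mid=9 arr[9]=33
[8,8] mid=8 arr[8]=32
Total: 4 comparisons


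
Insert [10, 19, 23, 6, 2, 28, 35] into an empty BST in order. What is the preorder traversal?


Root = 10; build tree by BST insertion.
Preorder traversal: [10, 6, 2, 19, 23, 28, 35]


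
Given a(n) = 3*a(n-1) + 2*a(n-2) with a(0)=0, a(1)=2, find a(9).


Build bottom-up:
...a(7)=3526, a(8)=12558, a(9)=3*12558+2*3526=44726


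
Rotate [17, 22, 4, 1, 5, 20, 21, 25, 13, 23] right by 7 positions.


Right rotate by 7: [1, 5, 20, 21, 25, 13, 23, 17, 22, 4]


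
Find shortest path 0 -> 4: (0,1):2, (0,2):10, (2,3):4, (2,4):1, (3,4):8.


Dijkstra from 0:
Distances: {0: 0, 1: 2, 2: 10, 3: 14, 4: 11}
Shortest distance to 4 = 11, path = [0, 2, 4]


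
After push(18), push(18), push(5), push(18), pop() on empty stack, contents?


push(18) -> [18]
push(18) -> [18, 18]
push(5) -> [18, 18, 5]
push(18) -> [18, 18, 5, 18]
pop() returns 18 -> [18, 18, 5]
Final stack (bottom to top): [18, 18, 5]


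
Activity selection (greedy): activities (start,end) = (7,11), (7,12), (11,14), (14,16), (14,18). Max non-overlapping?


Greedy: pick earliest-ending, then skip overlaps.
Selected (3 activities): [(7, 11), (11, 14), (14, 16)]


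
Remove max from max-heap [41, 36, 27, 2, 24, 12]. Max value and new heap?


Max = 41
Replace root with last, heapify down
Resulting heap: [36, 24, 27, 2, 12]


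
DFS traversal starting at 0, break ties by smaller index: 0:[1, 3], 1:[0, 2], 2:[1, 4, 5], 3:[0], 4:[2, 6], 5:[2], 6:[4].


DFS stack-based: start with [0]
Visit order: [0, 1, 2, 4, 6, 5, 3]


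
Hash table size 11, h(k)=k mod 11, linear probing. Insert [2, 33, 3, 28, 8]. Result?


Insertions: 2->slot 2; 33->slot 0; 3->slot 3; 28->slot 6; 8->slot 8
Table: [33, None, 2, 3, None, None, 28, None, 8, None, None]


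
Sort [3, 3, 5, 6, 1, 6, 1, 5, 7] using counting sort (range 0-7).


Count array: [0, 2, 0, 2, 0, 2, 2, 1]
Reconstruct: [1, 1, 3, 3, 5, 5, 6, 6, 7]


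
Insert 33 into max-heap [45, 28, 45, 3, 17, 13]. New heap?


Append 33: [45, 28, 45, 3, 17, 13, 33]
Bubble up: no swaps needed
Result: [45, 28, 45, 3, 17, 13, 33]


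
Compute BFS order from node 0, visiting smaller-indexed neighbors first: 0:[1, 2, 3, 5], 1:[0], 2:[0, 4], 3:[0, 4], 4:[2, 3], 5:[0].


BFS queue: start with [0]
Visit order: [0, 1, 2, 3, 5, 4]


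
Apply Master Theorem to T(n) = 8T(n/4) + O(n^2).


a=8, b=4, c=2. log_4(8)=1.5 < c=2. Case 3: O(n^c) = O(n^2)
Complexity: O(n^2)


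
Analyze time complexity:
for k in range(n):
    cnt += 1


Per nesting level: O(n) = O(n)
Complexity: O(n)


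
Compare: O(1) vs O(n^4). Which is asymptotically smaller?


constant grows slower than quartic
O(1) is asymptotically smaller; O(n^4) grows faster


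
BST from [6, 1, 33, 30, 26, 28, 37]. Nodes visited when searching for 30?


BST root = 6
Search for 30: compare at each node
Path: [6, 33, 30]


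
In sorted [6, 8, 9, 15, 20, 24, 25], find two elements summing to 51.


Two pointers: lo=0, hi=6
No pair sums to 51


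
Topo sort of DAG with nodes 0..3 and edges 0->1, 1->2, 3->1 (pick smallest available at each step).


Kahn's algorithm, process smallest node first
Order: [0, 3, 1, 2]


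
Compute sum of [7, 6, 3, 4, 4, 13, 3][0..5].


Prefix sums: [0, 7, 13, 16, 20, 24, 37, 40]
Sum[0..5] = prefix[6] - prefix[0] = 37 - 0 = 37


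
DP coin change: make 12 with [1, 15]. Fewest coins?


dp[0]=0; dp[i]=1+min(dp[i-c] for c in coins)
...dp[7]=7, dp[8]=8, dp[9]=9, dp[10]=10, dp[11]=11, dp[12]=12
Minimum coins for 12 = 12


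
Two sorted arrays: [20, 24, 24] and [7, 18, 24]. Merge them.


Compare heads, take smaller each step.
Merged: [7, 18, 20, 24, 24, 24]


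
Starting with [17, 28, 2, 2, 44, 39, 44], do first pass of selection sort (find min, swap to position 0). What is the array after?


After one pass: [2, 28, 17, 2, 44, 39, 44]


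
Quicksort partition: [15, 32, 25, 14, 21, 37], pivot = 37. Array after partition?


Elements <= 37 go left of pivot.
Result: [15, 32, 25, 14, 21, 37], pivot at index 5


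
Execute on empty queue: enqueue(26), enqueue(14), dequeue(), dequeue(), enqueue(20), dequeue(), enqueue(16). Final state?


enqueue(26) -> [26]
enqueue(14) -> [26, 14]
dequeue() returns 26 -> [14]
dequeue() returns 14 -> []
enqueue(20) -> [20]
dequeue() returns 20 -> []
enqueue(16) -> [16]
Final queue (front to back): [16]


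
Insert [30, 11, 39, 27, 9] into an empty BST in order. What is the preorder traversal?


Root = 30; build tree by BST insertion.
Preorder traversal: [30, 11, 9, 27, 39]


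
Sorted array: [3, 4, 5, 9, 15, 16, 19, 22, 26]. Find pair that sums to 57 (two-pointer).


Two pointers: lo=0, hi=8
No pair sums to 57


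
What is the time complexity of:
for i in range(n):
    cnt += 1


Per nesting level: O(n) = O(n)
Complexity: O(n)


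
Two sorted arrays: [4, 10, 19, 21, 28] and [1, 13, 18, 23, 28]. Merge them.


Compare heads, take smaller each step.
Merged: [1, 4, 10, 13, 18, 19, 21, 23, 28, 28]


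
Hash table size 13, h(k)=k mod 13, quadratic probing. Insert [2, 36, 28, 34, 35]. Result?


Insertions: 2->slot 2; 36->slot 10; 28->slot 3; 34->slot 8; 35->slot 9
Table: [None, None, 2, 28, None, None, None, None, 34, 35, 36, None, None]


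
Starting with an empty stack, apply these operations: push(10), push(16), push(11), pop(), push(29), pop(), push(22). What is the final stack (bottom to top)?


push(10) -> [10]
push(16) -> [10, 16]
push(11) -> [10, 16, 11]
pop() returns 11 -> [10, 16]
push(29) -> [10, 16, 29]
pop() returns 29 -> [10, 16]
push(22) -> [10, 16, 22]
Final stack (bottom to top): [10, 16, 22]


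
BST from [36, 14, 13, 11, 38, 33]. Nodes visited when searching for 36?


BST root = 36
Search for 36: compare at each node
Path: [36]


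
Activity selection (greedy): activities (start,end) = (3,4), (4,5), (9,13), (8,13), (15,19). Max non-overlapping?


Greedy: pick earliest-ending, then skip overlaps.
Selected (4 activities): [(3, 4), (4, 5), (9, 13), (15, 19)]


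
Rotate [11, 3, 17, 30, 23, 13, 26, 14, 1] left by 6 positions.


Left rotate by 6: [26, 14, 1, 11, 3, 17, 30, 23, 13]


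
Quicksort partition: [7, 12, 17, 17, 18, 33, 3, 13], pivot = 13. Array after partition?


Elements <= 13 go left of pivot.
Result: [7, 12, 3, 13, 18, 33, 17, 17], pivot at index 3


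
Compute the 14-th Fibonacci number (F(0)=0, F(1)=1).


F(n)=F(n-1)+F(n-2)
...F(12)=144, F(13)=233, F(14)=377


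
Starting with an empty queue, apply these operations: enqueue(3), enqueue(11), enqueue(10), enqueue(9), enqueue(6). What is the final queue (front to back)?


enqueue(3) -> [3]
enqueue(11) -> [3, 11]
enqueue(10) -> [3, 11, 10]
enqueue(9) -> [3, 11, 10, 9]
enqueue(6) -> [3, 11, 10, 9, 6]
Final queue (front to back): [3, 11, 10, 9, 6]


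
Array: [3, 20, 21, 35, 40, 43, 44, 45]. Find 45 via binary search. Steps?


Search for 45:
[0,7] mid=3 arr[3]=35
[4,7] mid=5 arr[5]=43
[6,7] mid=6 arr[6]=44
[7,7] mid=7 arr[7]=45
Total: 4 comparisons


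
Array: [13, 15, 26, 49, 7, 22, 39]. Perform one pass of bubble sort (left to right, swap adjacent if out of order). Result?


After one pass: [13, 15, 26, 7, 22, 39, 49]


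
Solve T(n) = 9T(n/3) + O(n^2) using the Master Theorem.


a=9, b=3, c=2. log_3(9)=2 = c=2. Case 2: O(n^c log n) = O(n^2 log n)
Complexity: O(n^2 log n)


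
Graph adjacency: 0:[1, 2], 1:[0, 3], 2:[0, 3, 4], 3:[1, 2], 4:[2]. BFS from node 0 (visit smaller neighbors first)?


BFS queue: start with [0]
Visit order: [0, 1, 2, 3, 4]


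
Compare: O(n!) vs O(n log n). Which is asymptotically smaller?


linearithmic grows slower than factorial
O(n log n) is asymptotically smaller; O(n!) grows faster


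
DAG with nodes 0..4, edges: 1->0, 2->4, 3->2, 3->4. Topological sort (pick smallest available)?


Kahn's algorithm, process smallest node first
Order: [1, 0, 3, 2, 4]


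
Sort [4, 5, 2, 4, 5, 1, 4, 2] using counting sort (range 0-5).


Count array: [0, 1, 2, 0, 3, 2]
Reconstruct: [1, 2, 2, 4, 4, 4, 5, 5]


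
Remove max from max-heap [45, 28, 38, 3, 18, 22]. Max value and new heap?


Max = 45
Replace root with last, heapify down
Resulting heap: [38, 28, 22, 3, 18]


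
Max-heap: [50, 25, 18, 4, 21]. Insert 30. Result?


Append 30: [50, 25, 18, 4, 21, 30]
Bubble up: swap idx 5(30) with idx 2(18)
Result: [50, 25, 30, 4, 21, 18]


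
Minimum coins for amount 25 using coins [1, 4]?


dp[0]=0; dp[i]=1+min(dp[i-c] for c in coins)
...dp[20]=5, dp[21]=6, dp[22]=7, dp[23]=8, dp[24]=6, dp[25]=7
Minimum coins for 25 = 7


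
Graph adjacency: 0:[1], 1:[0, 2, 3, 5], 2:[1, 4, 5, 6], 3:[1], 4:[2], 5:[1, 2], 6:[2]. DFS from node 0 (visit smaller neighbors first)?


DFS stack-based: start with [0]
Visit order: [0, 1, 2, 4, 5, 6, 3]


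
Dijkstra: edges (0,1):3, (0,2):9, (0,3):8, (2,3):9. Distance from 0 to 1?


Dijkstra from 0:
Distances: {0: 0, 1: 3, 2: 9, 3: 8}
Shortest distance to 1 = 3, path = [0, 1]


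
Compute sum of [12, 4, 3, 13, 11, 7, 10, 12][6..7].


Prefix sums: [0, 12, 16, 19, 32, 43, 50, 60, 72]
Sum[6..7] = prefix[8] - prefix[6] = 72 - 50 = 22


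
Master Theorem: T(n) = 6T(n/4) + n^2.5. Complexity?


a=6, b=4, c=2.5. log_4(6)=1.292 < c=2.5. Case 3: O(n^c) = O(n^2.500)
Complexity: O(n^2.500)


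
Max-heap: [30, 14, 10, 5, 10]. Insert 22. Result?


Append 22: [30, 14, 10, 5, 10, 22]
Bubble up: swap idx 5(22) with idx 2(10)
Result: [30, 14, 22, 5, 10, 10]


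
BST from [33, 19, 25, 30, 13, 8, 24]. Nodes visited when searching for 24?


BST root = 33
Search for 24: compare at each node
Path: [33, 19, 25, 24]


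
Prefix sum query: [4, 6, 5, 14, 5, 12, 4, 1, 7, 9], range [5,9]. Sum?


Prefix sums: [0, 4, 10, 15, 29, 34, 46, 50, 51, 58, 67]
Sum[5..9] = prefix[10] - prefix[5] = 67 - 34 = 33


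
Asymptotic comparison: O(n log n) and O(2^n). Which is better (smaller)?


linearithmic grows slower than exponential
O(n log n) is asymptotically smaller; O(2^n) grows faster


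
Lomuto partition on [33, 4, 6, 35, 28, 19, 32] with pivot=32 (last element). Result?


Elements <= 32 go left of pivot.
Result: [4, 6, 28, 19, 32, 35, 33], pivot at index 4


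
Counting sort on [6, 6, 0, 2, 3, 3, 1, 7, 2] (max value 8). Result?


Count array: [1, 1, 2, 2, 0, 0, 2, 1, 0]
Reconstruct: [0, 1, 2, 2, 3, 3, 6, 6, 7]


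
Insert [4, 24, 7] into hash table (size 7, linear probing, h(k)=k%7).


Insertions: 4->slot 4; 24->slot 3; 7->slot 0
Table: [7, None, None, 24, 4, None, None]


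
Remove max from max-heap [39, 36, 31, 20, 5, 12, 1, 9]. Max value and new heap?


Max = 39
Replace root with last, heapify down
Resulting heap: [36, 20, 31, 9, 5, 12, 1]


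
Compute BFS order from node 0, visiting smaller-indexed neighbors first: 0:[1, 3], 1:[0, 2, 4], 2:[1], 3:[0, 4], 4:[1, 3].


BFS queue: start with [0]
Visit order: [0, 1, 3, 2, 4]


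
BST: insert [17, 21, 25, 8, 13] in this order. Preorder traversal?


Root = 17; build tree by BST insertion.
Preorder traversal: [17, 8, 13, 21, 25]


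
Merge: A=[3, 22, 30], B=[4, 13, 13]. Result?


Compare heads, take smaller each step.
Merged: [3, 4, 13, 13, 22, 30]


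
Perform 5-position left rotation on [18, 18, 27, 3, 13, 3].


Left rotate by 5: [3, 18, 18, 27, 3, 13]


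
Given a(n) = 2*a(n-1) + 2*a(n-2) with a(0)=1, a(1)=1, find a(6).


Build bottom-up:
...a(4)=28, a(5)=76, a(6)=2*76+2*28=208


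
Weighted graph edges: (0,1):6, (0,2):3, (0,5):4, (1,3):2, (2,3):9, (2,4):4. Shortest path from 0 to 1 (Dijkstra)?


Dijkstra from 0:
Distances: {0: 0, 1: 6, 2: 3, 3: 8, 4: 7, 5: 4}
Shortest distance to 1 = 6, path = [0, 1]


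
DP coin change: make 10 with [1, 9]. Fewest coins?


dp[0]=0; dp[i]=1+min(dp[i-c] for c in coins)
...dp[5]=5, dp[6]=6, dp[7]=7, dp[8]=8, dp[9]=1, dp[10]=2
Minimum coins for 10 = 2


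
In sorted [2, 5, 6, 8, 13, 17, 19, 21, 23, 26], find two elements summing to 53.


Two pointers: lo=0, hi=9
No pair sums to 53


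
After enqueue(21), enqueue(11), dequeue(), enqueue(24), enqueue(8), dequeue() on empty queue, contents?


enqueue(21) -> [21]
enqueue(11) -> [21, 11]
dequeue() returns 21 -> [11]
enqueue(24) -> [11, 24]
enqueue(8) -> [11, 24, 8]
dequeue() returns 11 -> [24, 8]
Final queue (front to back): [24, 8]


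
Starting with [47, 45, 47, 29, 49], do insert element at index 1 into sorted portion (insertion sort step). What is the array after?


After one pass: [45, 47, 47, 29, 49]


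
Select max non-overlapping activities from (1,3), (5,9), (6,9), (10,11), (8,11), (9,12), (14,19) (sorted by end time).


Greedy: pick earliest-ending, then skip overlaps.
Selected (4 activities): [(1, 3), (5, 9), (10, 11), (14, 19)]


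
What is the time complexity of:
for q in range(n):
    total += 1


Per nesting level: O(n) = O(n)
Complexity: O(n)


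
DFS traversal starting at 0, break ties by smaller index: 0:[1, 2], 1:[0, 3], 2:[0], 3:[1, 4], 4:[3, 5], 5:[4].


DFS stack-based: start with [0]
Visit order: [0, 1, 3, 4, 5, 2]


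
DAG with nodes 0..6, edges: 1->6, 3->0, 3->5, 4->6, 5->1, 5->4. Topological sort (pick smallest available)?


Kahn's algorithm, process smallest node first
Order: [2, 3, 0, 5, 1, 4, 6]


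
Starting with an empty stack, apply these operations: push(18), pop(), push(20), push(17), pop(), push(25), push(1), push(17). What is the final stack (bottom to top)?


push(18) -> [18]
pop() returns 18 -> []
push(20) -> [20]
push(17) -> [20, 17]
pop() returns 17 -> [20]
push(25) -> [20, 25]
push(1) -> [20, 25, 1]
push(17) -> [20, 25, 1, 17]
Final stack (bottom to top): [20, 25, 1, 17]


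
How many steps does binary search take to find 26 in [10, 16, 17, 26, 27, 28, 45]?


Search for 26:
[0,6] mid=3 arr[3]=26
Total: 1 comparisons


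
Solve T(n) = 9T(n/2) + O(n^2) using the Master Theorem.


a=9, b=2, c=2. log_2(9)=3.170 > c=2. Case 1: O(n^log_b(a)) = O(n^3.170)
Complexity: O(n^3.170)


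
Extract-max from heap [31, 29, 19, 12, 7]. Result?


Max = 31
Replace root with last, heapify down
Resulting heap: [29, 12, 19, 7]


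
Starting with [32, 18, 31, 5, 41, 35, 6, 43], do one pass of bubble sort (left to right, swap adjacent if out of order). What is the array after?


After one pass: [18, 31, 5, 32, 35, 6, 41, 43]


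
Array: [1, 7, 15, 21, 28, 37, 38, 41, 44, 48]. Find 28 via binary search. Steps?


Search for 28:
[0,9] mid=4 arr[4]=28
Total: 1 comparisons


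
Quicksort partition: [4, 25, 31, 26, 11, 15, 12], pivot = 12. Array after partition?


Elements <= 12 go left of pivot.
Result: [4, 11, 12, 26, 25, 15, 31], pivot at index 2


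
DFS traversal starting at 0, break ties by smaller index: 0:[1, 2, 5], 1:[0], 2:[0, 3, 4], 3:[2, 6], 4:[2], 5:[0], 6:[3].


DFS stack-based: start with [0]
Visit order: [0, 1, 2, 3, 6, 4, 5]


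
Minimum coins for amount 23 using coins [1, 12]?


dp[0]=0; dp[i]=1+min(dp[i-c] for c in coins)
...dp[18]=7, dp[19]=8, dp[20]=9, dp[21]=10, dp[22]=11, dp[23]=12
Minimum coins for 23 = 12


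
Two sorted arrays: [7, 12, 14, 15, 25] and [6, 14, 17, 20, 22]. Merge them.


Compare heads, take smaller each step.
Merged: [6, 7, 12, 14, 14, 15, 17, 20, 22, 25]


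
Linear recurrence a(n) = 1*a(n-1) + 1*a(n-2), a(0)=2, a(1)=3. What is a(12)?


Build bottom-up:
...a(10)=233, a(11)=377, a(12)=1*377+1*233=610


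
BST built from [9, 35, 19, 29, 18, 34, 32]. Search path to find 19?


BST root = 9
Search for 19: compare at each node
Path: [9, 35, 19]
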